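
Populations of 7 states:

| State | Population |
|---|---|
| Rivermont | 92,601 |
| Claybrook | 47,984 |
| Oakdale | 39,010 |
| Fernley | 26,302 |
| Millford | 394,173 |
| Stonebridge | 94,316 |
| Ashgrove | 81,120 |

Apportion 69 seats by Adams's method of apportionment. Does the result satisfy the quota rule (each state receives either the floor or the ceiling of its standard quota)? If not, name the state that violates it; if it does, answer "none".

Millford

Standard quotas: Rivermont 8.239, Claybrook 4.269, Oakdale 3.471, Fernley 2.340, Millford 35.071, Stonebridge 8.392, Ashgrove 7.218.
Adams allocation: Rivermont 8, Claybrook 5, Oakdale 4, Fernley 3, Millford 34, Stonebridge 8, Ashgrove 7.
Millford has quota 35.071 (lower 35, upper 36) but receives 34 — outside the quota interval.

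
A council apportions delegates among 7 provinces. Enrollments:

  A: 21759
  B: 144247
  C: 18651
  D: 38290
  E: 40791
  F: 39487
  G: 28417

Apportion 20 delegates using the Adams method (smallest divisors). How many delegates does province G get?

Standard divisor 331642/20 ≈ 16582.1; standard quotas: A 1.312, B 8.699, C 1.125, D 2.309, E 2.460, F 2.381, G 1.714.
Rounding up gives 2, 9, 2, 3, 3, 3, 2 = 24 seats, so the divisor must be adjusted.
With modified divisor 20100: modified quotas A 1.083, B 7.176, C 0.928, D 1.905, E 2.029, F 1.965, G 1.414.
Rounding up: A 2, B 8, C 1, D 2, E 3, F 2, G 2 (total 20).
G receives 2.

2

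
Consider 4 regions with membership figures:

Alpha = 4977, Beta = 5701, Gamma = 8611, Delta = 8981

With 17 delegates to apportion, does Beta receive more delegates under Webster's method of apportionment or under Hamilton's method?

Webster: Alpha 3, Beta 3, Gamma 5, Delta 6.
Hamilton: Alpha 3, Beta 4, Gamma 5, Delta 5.
Beta gets 3 under Webster and 4 under Hamilton.

Hamilton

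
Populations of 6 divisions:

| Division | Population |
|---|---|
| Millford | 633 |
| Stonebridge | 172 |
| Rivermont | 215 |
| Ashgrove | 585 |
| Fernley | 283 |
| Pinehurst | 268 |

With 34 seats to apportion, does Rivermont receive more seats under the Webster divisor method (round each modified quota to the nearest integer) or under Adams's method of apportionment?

Adams

Webster: Millford 10, Stonebridge 3, Rivermont 3, Ashgrove 9, Fernley 5, Pinehurst 4.
Adams: Millford 9, Stonebridge 3, Rivermont 4, Ashgrove 9, Fernley 5, Pinehurst 4.
Rivermont gets 3 under Webster and 4 under Adams.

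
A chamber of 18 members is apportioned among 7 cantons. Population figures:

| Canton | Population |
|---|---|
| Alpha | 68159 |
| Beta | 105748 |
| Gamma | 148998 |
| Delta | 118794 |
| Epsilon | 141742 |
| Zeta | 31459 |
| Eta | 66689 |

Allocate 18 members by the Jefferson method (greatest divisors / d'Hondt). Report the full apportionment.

Standard divisor 681589/18 ≈ 37866.056; standard quotas: Alpha 1.800, Beta 2.793, Gamma 3.935, Delta 3.137, Epsilon 3.743, Zeta 0.831, Eta 1.761.
Rounding down gives 1, 2, 3, 3, 3, 0, 1 = 13 seats, so the divisor must be adjusted.
With modified divisor 32400: modified quotas Alpha 2.104, Beta 3.264, Gamma 4.599, Delta 3.666, Epsilon 4.375, Zeta 0.971, Eta 2.058.
Rounding down: Alpha 2, Beta 3, Gamma 4, Delta 3, Epsilon 4, Zeta 0, Eta 2 (total 18).

Alpha: 2, Beta: 3, Gamma: 4, Delta: 3, Epsilon: 4, Zeta: 0, Eta: 2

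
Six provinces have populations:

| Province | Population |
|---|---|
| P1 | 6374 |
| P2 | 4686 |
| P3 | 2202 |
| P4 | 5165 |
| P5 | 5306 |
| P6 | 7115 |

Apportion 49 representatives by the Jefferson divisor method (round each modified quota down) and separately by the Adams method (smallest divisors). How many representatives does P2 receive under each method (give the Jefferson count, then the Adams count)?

Jefferson: P1 10, P2 7, P3 3, P4 8, P5 9, P6 12.
Adams: P1 10, P2 8, P3 4, P4 8, P5 8, P6 11.
P2 gets 7 under Jefferson and 8 under Adams.

7 and 8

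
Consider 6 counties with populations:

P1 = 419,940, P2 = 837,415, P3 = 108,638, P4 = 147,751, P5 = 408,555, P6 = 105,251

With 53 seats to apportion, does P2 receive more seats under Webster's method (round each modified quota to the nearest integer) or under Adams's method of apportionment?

Webster

Webster: P1 11, P2 22, P3 3, P4 4, P5 10, P6 3.
Adams: P1 11, P2 21, P3 3, P4 4, P5 11, P6 3.
P2 gets 22 under Webster and 21 under Adams.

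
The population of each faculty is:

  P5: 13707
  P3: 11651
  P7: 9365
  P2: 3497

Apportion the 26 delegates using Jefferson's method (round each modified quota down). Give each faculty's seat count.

Standard divisor 38220/26 ≈ 1470; standard quotas: P5 9.324, P3 7.926, P7 6.371, P2 2.379.
Rounding down gives 9, 7, 6, 2 = 24 seats, so the divisor must be adjusted.
With modified divisor 1350: modified quotas P5 10.153, P3 8.630, P7 6.937, P2 2.590.
Rounding down: P5 10, P3 8, P7 6, P2 2 (total 26).

P5=10, P3=8, P7=6, P2=2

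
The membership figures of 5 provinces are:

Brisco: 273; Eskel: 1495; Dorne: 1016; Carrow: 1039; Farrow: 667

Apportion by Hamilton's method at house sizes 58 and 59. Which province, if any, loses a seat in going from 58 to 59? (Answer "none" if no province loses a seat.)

Brisco

At 58 seats: Brisco 4, Eskel 19, Dorne 13, Carrow 13, Farrow 9.
At 59 seats: Brisco 3, Eskel 20, Dorne 13, Carrow 14, Farrow 9.
Brisco drops from 4 to 3.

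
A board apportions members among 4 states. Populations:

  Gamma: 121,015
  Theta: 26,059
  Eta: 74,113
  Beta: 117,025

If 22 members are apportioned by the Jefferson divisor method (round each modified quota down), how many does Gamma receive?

8

Standard divisor 338212/22 ≈ 15373.273; standard quotas: Gamma 7.872, Theta 1.695, Eta 4.821, Beta 7.612.
Rounding down gives 7, 1, 4, 7 = 19 seats, so the divisor must be adjusted.
With modified divisor 14000: modified quotas Gamma 8.644, Theta 1.861, Eta 5.294, Beta 8.359.
Rounding down: Gamma 8, Theta 1, Eta 5, Beta 8 (total 22).
Gamma receives 8.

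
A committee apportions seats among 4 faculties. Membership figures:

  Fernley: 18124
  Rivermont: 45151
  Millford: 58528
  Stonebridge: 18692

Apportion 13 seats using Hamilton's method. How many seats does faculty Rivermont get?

4

Standard divisor: 140495 ÷ 13 ≈ 10807.308.
Standard quotas: Fernley 1.6770, Rivermont 4.1778, Millford 5.4156, Stonebridge 1.7296.
Lower quotas: Fernley 1, Rivermont 4, Millford 5, Stonebridge 1 (sum 11, leaving 2 seats).
Remainders in descending order: Stonebridge 0.7296, Fernley 0.6770, Millford 0.4156, Rivermont 0.1778.
Largest remainders: Stonebridge, Fernley receive the extra seats.
Rivermont receives 4.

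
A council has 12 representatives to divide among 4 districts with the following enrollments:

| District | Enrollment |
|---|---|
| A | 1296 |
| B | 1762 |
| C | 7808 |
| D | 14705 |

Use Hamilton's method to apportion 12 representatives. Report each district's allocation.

Standard divisor: 25571 ÷ 12 ≈ 2130.917.
Standard quotas: A 0.6082, B 0.8269, C 3.6642, D 6.9008.
Lower quotas: A 0, B 0, C 3, D 6 (sum 9, leaving 3 seats).
Remainders in descending order: D 0.9008, B 0.8269, C 0.6642, A 0.6082.
Largest remainders: D, B, C receive the extra seats.

A=0, B=1, C=4, D=7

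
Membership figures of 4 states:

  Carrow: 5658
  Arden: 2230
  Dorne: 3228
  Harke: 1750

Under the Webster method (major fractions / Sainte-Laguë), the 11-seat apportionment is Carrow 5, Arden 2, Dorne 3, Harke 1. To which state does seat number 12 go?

Priority for the next seat is population ÷ (current seats + 0.5).
Priorities: Carrow 1028.727, Arden 892.000, Dorne 922.286, Harke 1166.667.
Highest priority: Harke.

Harke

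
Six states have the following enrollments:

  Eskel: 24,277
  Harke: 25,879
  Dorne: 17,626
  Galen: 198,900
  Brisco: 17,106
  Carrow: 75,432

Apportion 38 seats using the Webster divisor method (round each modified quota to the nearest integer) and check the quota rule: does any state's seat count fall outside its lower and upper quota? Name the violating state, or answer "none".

Galen

Standard quotas: Eskel 2.568, Harke 2.738, Dorne 1.865, Galen 21.041, Brisco 1.810, Carrow 7.980.
Webster allocation: Eskel 3, Harke 3, Dorne 2, Galen 20, Brisco 2, Carrow 8.
Galen has quota 21.041 (lower 21, upper 22) but receives 20 — outside the quota interval.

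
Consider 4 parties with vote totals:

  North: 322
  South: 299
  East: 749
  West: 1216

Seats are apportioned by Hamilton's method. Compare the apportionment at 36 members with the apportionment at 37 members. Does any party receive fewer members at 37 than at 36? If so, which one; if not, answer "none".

none

At 36 seats: North 5, South 4, East 10, West 17.
At 37 seats: North 5, South 4, East 11, West 17.
No party's allocation decreased.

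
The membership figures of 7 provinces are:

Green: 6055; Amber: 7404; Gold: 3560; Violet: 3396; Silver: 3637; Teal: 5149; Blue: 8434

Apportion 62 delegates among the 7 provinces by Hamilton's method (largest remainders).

Total 37635; standard divisor 37635/62 ≈ 607.016.
Standard quotas: Green 9.9750, Amber 12.1974, Gold 5.8648, Violet 5.5946, Silver 5.9916, Teal 8.4825, Blue 13.8942.
Lower quotas: Green 9, Amber 12, Gold 5, Violet 5, Silver 5, Teal 8, Blue 13 (sum 57, leaving 5 seats).
Remainders in descending order: Silver 0.9916, Green 0.9750, Blue 0.8942, Gold 0.8648, Violet 0.5946, Teal 0.4825, Amber 0.1974.
The surplus seats go to Silver, Green, Blue, Gold, Violet.

Green: 10; Amber: 12; Gold: 6; Violet: 6; Silver: 6; Teal: 8; Blue: 14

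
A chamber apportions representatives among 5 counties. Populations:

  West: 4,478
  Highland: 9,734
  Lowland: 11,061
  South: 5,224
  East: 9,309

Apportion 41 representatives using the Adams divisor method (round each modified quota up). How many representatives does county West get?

5

Standard divisor 39806/41 ≈ 970.878; standard quotas: West 4.612, Highland 10.026, Lowland 11.393, South 5.381, East 9.588.
Rounding up gives 5, 11, 12, 6, 10 = 44 seats, so the divisor must be adjusted.
With modified divisor 1040: modified quotas West 4.306, Highland 9.360, Lowland 10.636, South 5.023, East 8.951.
Rounding up: West 5, Highland 10, Lowland 11, South 6, East 9 (total 41).
West receives 5.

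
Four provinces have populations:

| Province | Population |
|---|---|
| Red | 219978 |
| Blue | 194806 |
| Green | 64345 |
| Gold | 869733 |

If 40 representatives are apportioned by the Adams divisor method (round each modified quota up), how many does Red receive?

Standard divisor 1348862/40 ≈ 33721.55; standard quotas: Red 6.523, Blue 5.777, Green 1.908, Gold 25.792.
Rounding up gives 7, 6, 2, 26 = 41 seats, so the divisor must be adjusted.
With modified divisor 35500: modified quotas Red 6.197, Blue 5.487, Green 1.813, Gold 24.500.
Rounding up: Red 7, Blue 6, Green 2, Gold 25 (total 40).
Red receives 7.

7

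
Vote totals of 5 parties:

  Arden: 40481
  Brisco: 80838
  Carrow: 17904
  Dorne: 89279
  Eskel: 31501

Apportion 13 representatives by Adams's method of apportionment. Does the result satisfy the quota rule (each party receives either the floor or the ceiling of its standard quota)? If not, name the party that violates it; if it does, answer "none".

Standard quotas: Arden 2.024, Brisco 4.042, Carrow 0.895, Dorne 4.464, Eskel 1.575.
Adams allocation: Arden 2, Brisco 4, Carrow 1, Dorne 4, Eskel 2.
Every allocation lies between the lower and upper quota.

none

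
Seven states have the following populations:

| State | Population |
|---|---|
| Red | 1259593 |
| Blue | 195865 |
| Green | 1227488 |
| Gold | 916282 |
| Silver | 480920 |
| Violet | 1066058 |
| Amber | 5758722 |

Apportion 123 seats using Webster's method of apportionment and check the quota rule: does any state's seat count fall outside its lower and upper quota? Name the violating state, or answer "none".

Standard quotas: Red 14.207, Blue 2.209, Green 13.845, Gold 10.335, Silver 5.424, Violet 12.024, Amber 64.954.
Webster allocation: Red 14, Blue 2, Green 14, Gold 10, Silver 5, Violet 12, Amber 66.
Amber has quota 64.954 (lower 64, upper 65) but receives 66 — outside the quota interval.

Amber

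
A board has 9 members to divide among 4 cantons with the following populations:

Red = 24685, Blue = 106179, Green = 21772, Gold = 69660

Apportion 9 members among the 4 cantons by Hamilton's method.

Total 222296; standard divisor 222296/9 ≈ 24699.556.
Standard quotas: Red 0.9994, Blue 4.2988, Green 0.8815, Gold 2.8203.
Lower quotas: Red 0, Blue 4, Green 0, Gold 2 (sum 6, leaving 3 seats).
Remainders in descending order: Red 0.9994, Green 0.8815, Gold 0.8203, Blue 0.2988.
The surplus seats go to Red, Green, Gold.

Red: 1, Blue: 4, Green: 1, Gold: 3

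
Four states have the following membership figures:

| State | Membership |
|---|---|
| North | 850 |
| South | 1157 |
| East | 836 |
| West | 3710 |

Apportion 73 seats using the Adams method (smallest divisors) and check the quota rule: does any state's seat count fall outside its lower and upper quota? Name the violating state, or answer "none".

Standard quotas: North 9.469, South 12.889, East 9.313, West 41.329.
Adams allocation: North 10, South 13, East 10, West 40.
West has quota 41.329 (lower 41, upper 42) but receives 40 — outside the quota interval.

West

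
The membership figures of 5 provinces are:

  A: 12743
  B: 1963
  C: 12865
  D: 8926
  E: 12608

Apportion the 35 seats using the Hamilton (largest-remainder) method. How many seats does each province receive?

The standard divisor is 49105/35 = 1403.
Standard quotas: A 9.0827, B 1.3991, C 9.1696, D 6.3621, E 8.9865.
Lower quotas: A 9, B 1, C 9, D 6, E 8 (sum 33, leaving 2 seats).
Remainders in descending order: E 0.9865, B 0.3991, D 0.3621, C 0.1696, A 0.0827.
The surplus seats go to E, B.

A=9, B=2, C=9, D=6, E=9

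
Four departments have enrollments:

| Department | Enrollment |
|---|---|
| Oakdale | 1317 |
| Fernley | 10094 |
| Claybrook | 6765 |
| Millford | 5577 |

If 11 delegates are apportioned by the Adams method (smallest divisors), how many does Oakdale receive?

1

Standard divisor 23753/11 ≈ 2159.364; standard quotas: Oakdale 0.610, Fernley 4.675, Claybrook 3.133, Millford 2.583.
Rounding up gives 1, 5, 4, 3 = 13 seats, so the divisor must be adjusted.
With modified divisor 2700: modified quotas Oakdale 0.488, Fernley 3.739, Claybrook 2.506, Millford 2.066.
Rounding up: Oakdale 1, Fernley 4, Claybrook 3, Millford 3 (total 11).
Oakdale receives 1.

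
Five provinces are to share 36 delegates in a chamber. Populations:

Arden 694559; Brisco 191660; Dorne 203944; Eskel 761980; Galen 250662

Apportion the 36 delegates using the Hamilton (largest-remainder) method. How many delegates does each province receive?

Total 2102805; standard divisor 2102805/36 ≈ 58411.25.
Standard quotas: Arden 11.8908, Brisco 3.2812, Dorne 3.4915, Eskel 13.0451, Galen 4.2913.
Lower quotas: Arden 11, Brisco 3, Dorne 3, Eskel 13, Galen 4 (sum 34, leaving 2 seats).
Remainders in descending order: Arden 0.8908, Dorne 0.4915, Galen 0.2913, Brisco 0.2812, Eskel 0.0451.
The surplus seats go to Arden, Dorne.

Arden 12, Brisco 3, Dorne 4, Eskel 13, Galen 4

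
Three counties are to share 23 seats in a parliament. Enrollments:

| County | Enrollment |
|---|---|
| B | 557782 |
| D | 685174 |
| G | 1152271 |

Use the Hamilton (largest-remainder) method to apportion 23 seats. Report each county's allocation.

Standard divisor: 2395227 ÷ 23 ≈ 104140.304.
Standard quotas: B 5.3561, D 6.5793, G 11.0646.
Lower quotas: B 5, D 6, G 11 (sum 22, leaving 1 seat).
Remainders in descending order: D 0.5793, B 0.3561, G 0.0646.
Largest remainder: D receives the extra seat.

B=5; D=7; G=11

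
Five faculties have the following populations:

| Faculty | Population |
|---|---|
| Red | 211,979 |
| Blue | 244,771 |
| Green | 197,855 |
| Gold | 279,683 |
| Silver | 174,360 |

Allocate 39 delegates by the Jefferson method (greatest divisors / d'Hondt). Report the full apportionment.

Red: 7, Blue: 9, Green: 7, Gold: 10, Silver: 6

Standard divisor 1108648/39 ≈ 28426.872; standard quotas: Red 7.457, Blue 8.611, Green 6.960, Gold 9.839, Silver 6.134.
Rounding down gives 7, 8, 6, 9, 6 = 36 seats, so the divisor must be adjusted.
With modified divisor 26800: modified quotas Red 7.910, Blue 9.133, Green 7.383, Gold 10.436, Silver 6.506.
Rounding down: Red 7, Blue 9, Green 7, Gold 10, Silver 6 (total 39).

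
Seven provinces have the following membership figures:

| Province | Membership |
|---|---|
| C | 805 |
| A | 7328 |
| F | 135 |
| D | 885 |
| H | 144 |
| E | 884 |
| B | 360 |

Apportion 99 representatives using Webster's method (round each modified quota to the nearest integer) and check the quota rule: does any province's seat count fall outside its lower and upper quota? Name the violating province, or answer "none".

Standard quotas: C 7.560, A 68.824, F 1.268, D 8.312, H 1.352, E 8.302, B 3.381.
Webster allocation: C 8, A 70, F 1, D 8, H 1, E 8, B 3.
A has quota 68.824 (lower 68, upper 69) but receives 70 — outside the quota interval.

A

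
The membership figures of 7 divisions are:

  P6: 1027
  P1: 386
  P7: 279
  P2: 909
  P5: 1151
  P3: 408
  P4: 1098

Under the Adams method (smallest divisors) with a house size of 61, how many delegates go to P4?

12

Standard divisor 5258/61 ≈ 86.197; standard quotas: P6 11.915, P1 4.478, P7 3.237, P2 10.546, P5 13.353, P3 4.733, P4 12.738.
Rounding up gives 12, 5, 4, 11, 14, 5, 13 = 64 seats, so the divisor must be adjusted.
With modified divisor 92: modified quotas P6 11.163, P1 4.196, P7 3.033, P2 9.880, P5 12.511, P3 4.435, P4 11.935.
Rounding up: P6 12, P1 5, P7 4, P2 10, P5 13, P3 5, P4 12 (total 61).
P4 receives 12.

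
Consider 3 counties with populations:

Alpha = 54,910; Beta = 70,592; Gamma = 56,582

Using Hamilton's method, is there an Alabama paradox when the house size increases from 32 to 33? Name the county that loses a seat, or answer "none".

At 32 seats: Alpha 10, Beta 12, Gamma 10.
At 33 seats: Alpha 10, Beta 13, Gamma 10.
No county's allocation decreased.

none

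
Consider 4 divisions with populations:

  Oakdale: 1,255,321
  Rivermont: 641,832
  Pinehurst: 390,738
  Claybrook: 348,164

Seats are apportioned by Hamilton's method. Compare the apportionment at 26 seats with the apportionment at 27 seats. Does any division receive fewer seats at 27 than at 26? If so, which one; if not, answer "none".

Claybrook

At 26 seats: Oakdale 12, Rivermont 6, Pinehurst 4, Claybrook 4.
At 27 seats: Oakdale 13, Rivermont 7, Pinehurst 4, Claybrook 3.
Claybrook drops from 4 to 3.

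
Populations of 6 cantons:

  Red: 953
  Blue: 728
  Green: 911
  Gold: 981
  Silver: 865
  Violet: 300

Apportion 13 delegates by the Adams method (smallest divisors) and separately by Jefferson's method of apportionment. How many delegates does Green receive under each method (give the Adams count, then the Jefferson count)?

2 and 3

Adams: Red 3, Blue 2, Green 2, Gold 3, Silver 2, Violet 1.
Jefferson: Red 3, Blue 2, Green 3, Gold 3, Silver 2, Violet 0.
Green gets 2 under Adams and 3 under Jefferson.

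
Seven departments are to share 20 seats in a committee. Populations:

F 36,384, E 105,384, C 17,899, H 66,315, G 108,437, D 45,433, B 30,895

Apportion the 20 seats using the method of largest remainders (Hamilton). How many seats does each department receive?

Standard divisor: 410747 ÷ 20 ≈ 20537.35.
Standard quotas: F 1.7716, E 5.1313, C 0.8715, H 3.2290, G 5.2800, D 2.2122, B 1.5043.
Lower quotas: F 1, E 5, C 0, H 3, G 5, D 2, B 1 (sum 17, leaving 3 seats).
Remainders in descending order: C 0.8715, F 0.7716, B 0.5043, G 0.2800, H 0.2290, D 0.2122, E 0.1313.
Largest remainders: C, F, B receive the extra seats.

F 2, E 5, C 1, H 3, G 5, D 2, B 2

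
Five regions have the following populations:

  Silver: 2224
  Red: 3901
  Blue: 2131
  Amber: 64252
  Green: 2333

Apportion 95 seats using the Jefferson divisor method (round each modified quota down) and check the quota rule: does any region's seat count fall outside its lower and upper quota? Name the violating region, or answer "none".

Amber

Standard quotas: Silver 2.823, Red 4.952, Blue 2.705, Amber 81.559, Green 2.961.
Jefferson allocation: Silver 2, Red 5, Blue 2, Amber 83, Green 3.
Amber has quota 81.559 (lower 81, upper 82) but receives 83 — outside the quota interval.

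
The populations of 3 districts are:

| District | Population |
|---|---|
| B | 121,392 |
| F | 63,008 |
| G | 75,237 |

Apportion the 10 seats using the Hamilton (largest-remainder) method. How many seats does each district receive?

Total 259637; standard divisor 259637/10 ≈ 25963.7.
Standard quotas: B 4.6755, F 2.4268, G 2.8978.
Lower quotas: B 4, F 2, G 2 (sum 8, leaving 2 seats).
Remainders in descending order: G 0.8978, B 0.6755, F 0.4268.
Largest remainders: G, B receive the extra seats.

B: 5, F: 2, G: 3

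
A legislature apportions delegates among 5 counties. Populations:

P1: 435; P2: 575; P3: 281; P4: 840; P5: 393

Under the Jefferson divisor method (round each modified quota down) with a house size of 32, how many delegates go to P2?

7

Standard divisor 2524/32 ≈ 78.875; standard quotas: P1 5.515, P2 7.290, P3 3.563, P4 10.650, P5 4.983.
Rounding down gives 5, 7, 3, 10, 4 = 29 seats, so the divisor must be adjusted.
With modified divisor 72.2: modified quotas P1 6.025, P2 7.964, P3 3.892, P4 11.634, P5 5.443.
Rounding down: P1 6, P2 7, P3 3, P4 11, P5 5 (total 32).
P2 receives 7.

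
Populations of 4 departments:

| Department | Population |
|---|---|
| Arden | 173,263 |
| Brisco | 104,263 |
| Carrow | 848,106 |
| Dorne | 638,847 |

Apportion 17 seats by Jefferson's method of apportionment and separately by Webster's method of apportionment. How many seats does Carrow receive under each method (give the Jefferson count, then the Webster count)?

Jefferson: Arden 1, Brisco 1, Carrow 9, Dorne 6.
Webster: Arden 2, Brisco 1, Carrow 8, Dorne 6.
Carrow gets 9 under Jefferson and 8 under Webster.

9 and 8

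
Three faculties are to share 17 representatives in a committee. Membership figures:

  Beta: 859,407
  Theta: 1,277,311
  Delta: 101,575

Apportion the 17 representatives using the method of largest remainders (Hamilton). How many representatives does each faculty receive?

Beta 6, Theta 10, Delta 1

Standard divisor: 2238293 ÷ 17 ≈ 131664.294.
Standard quotas: Beta 6.5273, Theta 9.7013, Delta 0.7715.
Lower quotas: Beta 6, Theta 9, Delta 0 (sum 15, leaving 2 seats).
Remainders in descending order: Delta 0.7715, Theta 0.7013, Beta 0.5273.
The surplus seats go to Delta, Theta.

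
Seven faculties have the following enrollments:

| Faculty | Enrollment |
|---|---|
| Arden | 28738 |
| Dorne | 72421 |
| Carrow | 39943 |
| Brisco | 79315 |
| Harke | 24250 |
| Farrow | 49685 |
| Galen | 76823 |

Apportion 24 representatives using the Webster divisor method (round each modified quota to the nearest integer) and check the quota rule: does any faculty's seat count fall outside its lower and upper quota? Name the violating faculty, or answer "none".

none

Standard quotas: Arden 1.858, Dorne 4.683, Carrow 2.583, Brisco 5.128, Harke 1.568, Farrow 3.213, Galen 4.967.
Webster allocation: Arden 2, Dorne 5, Carrow 2, Brisco 5, Harke 2, Farrow 3, Galen 5.
Every allocation lies between the lower and upper quota.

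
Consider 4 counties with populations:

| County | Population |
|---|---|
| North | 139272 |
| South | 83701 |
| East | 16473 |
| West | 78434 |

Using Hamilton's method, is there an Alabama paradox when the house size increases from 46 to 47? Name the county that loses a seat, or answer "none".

At 46 seats: North 20, South 12, East 3, West 11.
At 47 seats: North 21, South 12, East 2, West 12.
East drops from 3 to 2.

East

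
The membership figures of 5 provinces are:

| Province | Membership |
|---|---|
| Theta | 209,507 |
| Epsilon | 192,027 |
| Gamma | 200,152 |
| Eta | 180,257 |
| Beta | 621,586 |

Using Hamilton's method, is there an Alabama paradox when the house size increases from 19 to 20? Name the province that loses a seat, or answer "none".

none

At 19 seats: Theta 3, Epsilon 3, Gamma 3, Eta 2, Beta 8.
At 20 seats: Theta 3, Epsilon 3, Gamma 3, Eta 2, Beta 9.
No province's allocation decreased.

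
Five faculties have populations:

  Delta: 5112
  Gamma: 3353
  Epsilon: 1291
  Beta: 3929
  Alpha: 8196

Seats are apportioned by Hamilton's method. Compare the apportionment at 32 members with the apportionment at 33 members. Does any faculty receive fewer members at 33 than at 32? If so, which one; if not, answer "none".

none

At 32 seats: Delta 7, Gamma 5, Epsilon 2, Beta 6, Alpha 12.
At 33 seats: Delta 8, Gamma 5, Epsilon 2, Beta 6, Alpha 12.
No faculty's allocation decreased.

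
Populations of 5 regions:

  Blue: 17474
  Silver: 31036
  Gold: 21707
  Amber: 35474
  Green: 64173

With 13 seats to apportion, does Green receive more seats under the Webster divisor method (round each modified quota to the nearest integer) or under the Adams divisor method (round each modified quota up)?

Webster: Blue 1, Silver 2, Gold 2, Amber 3, Green 5.
Adams: Blue 2, Silver 2, Gold 2, Amber 3, Green 4.
Green gets 5 under Webster and 4 under Adams.

Webster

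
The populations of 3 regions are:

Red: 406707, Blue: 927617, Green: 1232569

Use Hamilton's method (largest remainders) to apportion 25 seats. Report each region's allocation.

Red 4; Blue 9; Green 12

Total 2566893; standard divisor 2566893/25 ≈ 102675.72.
Standard quotas: Red 3.9611, Blue 9.0344, Green 12.0045.
Lower quotas: Red 3, Blue 9, Green 12 (sum 24, leaving 1 seat).
Remainders in descending order: Red 0.9611, Blue 0.0344, Green 0.0045.
Largest remainder: Red receives the extra seat.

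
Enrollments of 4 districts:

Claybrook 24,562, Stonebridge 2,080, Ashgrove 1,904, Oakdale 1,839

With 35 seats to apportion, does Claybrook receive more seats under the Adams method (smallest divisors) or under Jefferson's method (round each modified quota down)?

Jefferson

Adams: Claybrook 27, Stonebridge 3, Ashgrove 3, Oakdale 2.
Jefferson: Claybrook 29, Stonebridge 2, Ashgrove 2, Oakdale 2.
Claybrook gets 27 under Adams and 29 under Jefferson.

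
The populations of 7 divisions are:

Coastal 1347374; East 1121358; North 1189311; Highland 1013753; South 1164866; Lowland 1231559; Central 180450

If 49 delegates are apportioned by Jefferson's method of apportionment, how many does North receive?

Standard divisor 7248671/49 ≈ 147932.061; standard quotas: Coastal 9.108, East 7.580, North 8.040, Highland 6.853, South 7.874, Lowland 8.325, Central 1.220.
Rounding down gives 9, 7, 8, 6, 7, 8, 1 = 46 seats, so the divisor must be adjusted.
With modified divisor 138500: modified quotas Coastal 9.728, East 8.096, North 8.587, Highland 7.320, South 8.411, Lowland 8.892, Central 1.303.
Rounding down: Coastal 9, East 8, North 8, Highland 7, South 8, Lowland 8, Central 1 (total 49).
North receives 8.

8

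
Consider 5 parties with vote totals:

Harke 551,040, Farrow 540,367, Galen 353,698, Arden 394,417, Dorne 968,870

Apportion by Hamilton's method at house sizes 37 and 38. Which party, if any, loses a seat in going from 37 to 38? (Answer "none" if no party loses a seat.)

At 37 seats: Harke 7, Farrow 7, Galen 5, Arden 5, Dorne 13.
At 38 seats: Harke 8, Farrow 7, Galen 5, Arden 5, Dorne 13.
No party's allocation decreased.

none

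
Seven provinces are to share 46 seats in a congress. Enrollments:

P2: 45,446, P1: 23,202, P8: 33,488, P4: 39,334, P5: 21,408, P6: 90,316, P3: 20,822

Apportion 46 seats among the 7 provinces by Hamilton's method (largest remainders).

P2 8, P1 4, P8 6, P4 7, P5 3, P6 15, P3 3

Total 274016; standard divisor 274016/46 ≈ 5956.87.
Standard quotas: P2 7.6292, P1 3.8950, P8 5.6217, P4 6.6031, P5 3.5938, P6 15.1617, P3 3.4955.
Lower quotas: P2 7, P1 3, P8 5, P4 6, P5 3, P6 15, P3 3 (sum 42, leaving 4 seats).
Remainders in descending order: P1 0.8950, P2 0.6292, P8 0.6217, P4 0.6031, P5 0.5938, P3 0.4955, P6 0.1617.
Largest remainders: P1, P2, P8, P4 receive the extra seats.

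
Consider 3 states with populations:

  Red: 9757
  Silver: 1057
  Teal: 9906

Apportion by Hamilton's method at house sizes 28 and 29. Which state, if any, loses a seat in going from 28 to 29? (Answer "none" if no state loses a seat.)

At 28 seats: Red 13, Silver 2, Teal 13.
At 29 seats: Red 14, Silver 1, Teal 14.
Silver drops from 2 to 1.

Silver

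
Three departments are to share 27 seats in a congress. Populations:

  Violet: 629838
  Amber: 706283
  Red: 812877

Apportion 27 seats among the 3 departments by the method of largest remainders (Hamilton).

Standard divisor: 2148998 ÷ 27 ≈ 79592.519.
Standard quotas: Violet 7.9133, Amber 8.8737, Red 10.2130.
Lower quotas: Violet 7, Amber 8, Red 10 (sum 25, leaving 2 seats).
Remainders in descending order: Violet 0.9133, Amber 0.8737, Red 0.2130.
The surplus seats go to Violet, Amber.

Violet 8, Amber 9, Red 10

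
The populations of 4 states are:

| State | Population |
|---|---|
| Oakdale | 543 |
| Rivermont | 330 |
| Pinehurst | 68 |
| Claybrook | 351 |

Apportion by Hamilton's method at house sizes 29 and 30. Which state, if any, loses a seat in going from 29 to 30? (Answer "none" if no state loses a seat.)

At 29 seats: Oakdale 12, Rivermont 7, Pinehurst 2, Claybrook 8.
At 30 seats: Oakdale 13, Rivermont 8, Pinehurst 1, Claybrook 8.
Pinehurst drops from 2 to 1.

Pinehurst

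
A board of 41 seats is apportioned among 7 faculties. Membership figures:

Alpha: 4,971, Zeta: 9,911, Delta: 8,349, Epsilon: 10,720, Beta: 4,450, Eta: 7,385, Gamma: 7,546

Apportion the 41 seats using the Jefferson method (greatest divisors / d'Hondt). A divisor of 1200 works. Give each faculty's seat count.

Alpha: 4; Zeta: 8; Delta: 6; Epsilon: 8; Beta: 3; Eta: 6; Gamma: 6

With modified divisor 1200: modified quotas Alpha 4.143, Zeta 8.259, Delta 6.957, Epsilon 8.933, Beta 3.708, Eta 6.154, Gamma 6.288.
Rounding down: Alpha 4, Zeta 8, Delta 6, Epsilon 8, Beta 3, Eta 6, Gamma 6 (total 41).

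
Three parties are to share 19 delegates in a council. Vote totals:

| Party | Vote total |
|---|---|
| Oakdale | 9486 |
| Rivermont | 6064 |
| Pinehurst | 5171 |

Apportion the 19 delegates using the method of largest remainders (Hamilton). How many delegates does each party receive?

Total 20721; standard divisor 20721/19 ≈ 1090.579.
Standard quotas: Oakdale 8.6981, Rivermont 5.5603, Pinehurst 4.7415.
Lower quotas: Oakdale 8, Rivermont 5, Pinehurst 4 (sum 17, leaving 2 seats).
Remainders in descending order: Pinehurst 0.7415, Oakdale 0.6981, Rivermont 0.5603.
Largest remainders: Pinehurst, Oakdale receive the extra seats.

Oakdale=9, Rivermont=5, Pinehurst=5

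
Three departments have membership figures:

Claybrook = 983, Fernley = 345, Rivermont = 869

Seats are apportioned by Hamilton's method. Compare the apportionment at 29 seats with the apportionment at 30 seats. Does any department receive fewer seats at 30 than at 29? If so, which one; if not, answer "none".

At 29 seats: Claybrook 13, Fernley 5, Rivermont 11.
At 30 seats: Claybrook 13, Fernley 5, Rivermont 12.
No department's allocation decreased.

none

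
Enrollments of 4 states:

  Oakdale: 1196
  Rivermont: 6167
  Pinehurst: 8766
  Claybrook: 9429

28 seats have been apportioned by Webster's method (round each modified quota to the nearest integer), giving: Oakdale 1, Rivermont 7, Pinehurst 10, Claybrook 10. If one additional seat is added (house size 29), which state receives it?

Claybrook

Priority for the next seat is population ÷ (current seats + 0.5).
Priorities: Oakdale 797.333, Rivermont 822.267, Pinehurst 834.857, Claybrook 898.000.
Highest priority: Claybrook.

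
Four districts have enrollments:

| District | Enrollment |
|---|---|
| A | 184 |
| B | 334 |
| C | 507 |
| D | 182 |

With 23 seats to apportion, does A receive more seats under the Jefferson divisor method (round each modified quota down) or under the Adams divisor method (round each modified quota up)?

Adams

Jefferson: A 3, B 7, C 10, D 3.
Adams: A 4, B 6, C 9, D 4.
A gets 3 under Jefferson and 4 under Adams.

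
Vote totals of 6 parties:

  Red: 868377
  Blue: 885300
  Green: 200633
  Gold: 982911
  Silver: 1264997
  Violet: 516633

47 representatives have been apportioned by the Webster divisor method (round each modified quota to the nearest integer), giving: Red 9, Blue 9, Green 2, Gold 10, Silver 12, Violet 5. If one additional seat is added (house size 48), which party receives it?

Silver

Priority for the next seat is population ÷ (current seats + 0.5).
Priorities: Red 91408.105, Blue 93189.474, Green 80253.200, Gold 93610.571, Silver 101199.760, Violet 93933.273.
Highest priority: Silver.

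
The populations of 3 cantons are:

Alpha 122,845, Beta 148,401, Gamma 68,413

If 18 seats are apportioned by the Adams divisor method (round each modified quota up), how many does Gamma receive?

Standard divisor 339659/18 ≈ 18869.944; standard quotas: Alpha 6.510, Beta 7.864, Gamma 3.626.
Rounding up gives 7, 8, 4 = 19 seats, so the divisor must be adjusted.
With modified divisor 20800: modified quotas Alpha 5.906, Beta 7.135, Gamma 3.289.
Rounding up: Alpha 6, Beta 8, Gamma 4 (total 18).
Gamma receives 4.

4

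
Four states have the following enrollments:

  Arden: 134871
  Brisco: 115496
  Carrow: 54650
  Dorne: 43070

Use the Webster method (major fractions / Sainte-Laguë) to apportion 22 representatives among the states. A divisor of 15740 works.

Arden 9; Brisco 7; Carrow 3; Dorne 3

With modified divisor 15740: modified quotas Arden 8.569, Brisco 7.338, Carrow 3.472, Dorne 2.736.
Rounding to the nearest integer: Arden 9, Brisco 7, Carrow 3, Dorne 3 (total 22).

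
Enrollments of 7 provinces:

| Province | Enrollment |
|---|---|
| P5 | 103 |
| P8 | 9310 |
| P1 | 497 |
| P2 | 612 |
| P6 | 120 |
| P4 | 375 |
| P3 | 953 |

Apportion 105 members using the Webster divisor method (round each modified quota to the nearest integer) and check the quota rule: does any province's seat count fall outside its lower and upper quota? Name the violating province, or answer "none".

Standard quotas: P5 0.904, P8 81.667, P1 4.360, P2 5.368, P6 1.053, P4 3.289, P3 8.360.
Webster allocation: P5 1, P8 83, P1 4, P2 5, P6 1, P4 3, P3 8.
P8 has quota 81.667 (lower 81, upper 82) but receives 83 — outside the quota interval.

P8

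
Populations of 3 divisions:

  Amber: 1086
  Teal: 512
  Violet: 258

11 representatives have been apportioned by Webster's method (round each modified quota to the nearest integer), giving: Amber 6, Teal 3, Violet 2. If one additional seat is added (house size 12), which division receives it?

Priority for the next seat is population ÷ (current seats + 0.5).
Priorities: Amber 167.077, Teal 146.286, Violet 103.200.
Highest priority: Amber.

Amber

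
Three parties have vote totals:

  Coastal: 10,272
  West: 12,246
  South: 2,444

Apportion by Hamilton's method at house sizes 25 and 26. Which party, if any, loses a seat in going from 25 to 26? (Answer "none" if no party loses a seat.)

At 25 seats: Coastal 10, West 12, South 3.
At 26 seats: Coastal 11, West 13, South 2.
South drops from 3 to 2.

South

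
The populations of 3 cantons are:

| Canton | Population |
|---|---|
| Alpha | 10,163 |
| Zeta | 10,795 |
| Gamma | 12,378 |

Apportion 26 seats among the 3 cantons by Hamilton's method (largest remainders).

Alpha 8; Zeta 8; Gamma 10

Total 33336; standard divisor 33336/26 ≈ 1282.154.
Standard quotas: Alpha 7.9265, Zeta 8.4194, Gamma 9.6541.
Lower quotas: Alpha 7, Zeta 8, Gamma 9 (sum 24, leaving 2 seats).
Remainders in descending order: Alpha 0.9265, Gamma 0.6541, Zeta 0.4194.
The surplus seats go to Alpha, Gamma.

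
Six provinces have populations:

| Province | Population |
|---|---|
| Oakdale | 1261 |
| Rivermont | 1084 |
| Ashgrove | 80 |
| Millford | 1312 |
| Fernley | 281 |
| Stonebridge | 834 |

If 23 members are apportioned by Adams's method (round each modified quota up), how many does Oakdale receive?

Standard divisor 4852/23 ≈ 210.957; standard quotas: Oakdale 5.978, Rivermont 5.138, Ashgrove 0.379, Millford 6.219, Fernley 1.332, Stonebridge 3.953.
Rounding up gives 6, 6, 1, 7, 2, 4 = 26 seats, so the divisor must be adjusted.
With modified divisor 260: modified quotas Oakdale 4.850, Rivermont 4.169, Ashgrove 0.308, Millford 5.046, Fernley 1.081, Stonebridge 3.208.
Rounding up: Oakdale 5, Rivermont 5, Ashgrove 1, Millford 6, Fernley 2, Stonebridge 4 (total 23).
Oakdale receives 5.

5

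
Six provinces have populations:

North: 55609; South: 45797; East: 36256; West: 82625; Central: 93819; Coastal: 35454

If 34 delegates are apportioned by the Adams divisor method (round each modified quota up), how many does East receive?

4

Standard divisor 349560/34 ≈ 10281.176; standard quotas: North 5.409, South 4.454, East 3.526, West 8.037, Central 9.125, Coastal 3.448.
Rounding up gives 6, 5, 4, 9, 10, 4 = 38 seats, so the divisor must be adjusted.
With modified divisor 11600: modified quotas North 4.794, South 3.948, East 3.126, West 7.123, Central 8.088, Coastal 3.056.
Rounding up: North 5, South 4, East 4, West 8, Central 9, Coastal 4 (total 34).
East receives 4.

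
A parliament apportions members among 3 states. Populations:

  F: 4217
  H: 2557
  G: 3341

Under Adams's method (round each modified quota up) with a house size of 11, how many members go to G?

Standard divisor 10115/11 ≈ 919.545; standard quotas: F 4.586, H 2.781, G 3.633.
Rounding up gives 5, 3, 4 = 12 seats, so the divisor must be adjusted.
With modified divisor 1100: modified quotas F 3.834, H 2.325, G 3.037.
Rounding up: F 4, H 3, G 4 (total 11).
G receives 4.

4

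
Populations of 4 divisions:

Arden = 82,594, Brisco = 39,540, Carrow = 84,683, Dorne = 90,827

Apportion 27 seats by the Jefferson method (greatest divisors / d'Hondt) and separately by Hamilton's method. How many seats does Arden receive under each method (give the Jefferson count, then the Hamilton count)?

8 and 7

Jefferson: Arden 8, Brisco 3, Carrow 8, Dorne 8.
Hamilton: Arden 7, Brisco 4, Carrow 8, Dorne 8.
Arden gets 8 under Jefferson and 7 under Hamilton.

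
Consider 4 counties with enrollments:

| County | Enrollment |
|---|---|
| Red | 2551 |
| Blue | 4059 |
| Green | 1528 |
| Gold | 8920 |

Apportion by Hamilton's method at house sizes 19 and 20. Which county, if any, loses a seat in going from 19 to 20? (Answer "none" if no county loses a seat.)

At 19 seats: Red 3, Blue 4, Green 2, Gold 10.
At 20 seats: Red 3, Blue 5, Green 2, Gold 10.
No county's allocation decreased.

none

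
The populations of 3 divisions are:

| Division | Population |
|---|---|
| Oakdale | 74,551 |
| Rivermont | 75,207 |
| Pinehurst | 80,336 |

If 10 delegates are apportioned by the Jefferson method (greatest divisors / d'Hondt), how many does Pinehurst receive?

4

Standard divisor 230094/10 ≈ 23009.4; standard quotas: Oakdale 3.240, Rivermont 3.269, Pinehurst 3.491.
Rounding down gives 3, 3, 3 = 9 seats, so the divisor must be adjusted.
With modified divisor 19400: modified quotas Oakdale 3.843, Rivermont 3.877, Pinehurst 4.141.
Rounding down: Oakdale 3, Rivermont 3, Pinehurst 4 (total 10).
Pinehurst receives 4.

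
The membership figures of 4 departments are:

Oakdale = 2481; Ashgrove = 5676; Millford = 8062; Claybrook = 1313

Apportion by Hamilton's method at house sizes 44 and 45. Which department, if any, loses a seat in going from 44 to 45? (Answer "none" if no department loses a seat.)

At 44 seats: Oakdale 6, Ashgrove 14, Millford 20, Claybrook 4.
At 45 seats: Oakdale 6, Ashgrove 15, Millford 21, Claybrook 3.
Claybrook drops from 4 to 3.

Claybrook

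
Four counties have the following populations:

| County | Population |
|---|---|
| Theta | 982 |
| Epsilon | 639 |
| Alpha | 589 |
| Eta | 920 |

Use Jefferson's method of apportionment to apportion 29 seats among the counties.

Standard divisor 3130/29 ≈ 107.931; standard quotas: Theta 9.098, Epsilon 5.920, Alpha 5.457, Eta 8.524.
Rounding down gives 9, 5, 5, 8 = 27 seats, so the divisor must be adjusted.
With modified divisor 100: modified quotas Theta 9.820, Epsilon 6.390, Alpha 5.890, Eta 9.200.
Rounding down: Theta 9, Epsilon 6, Alpha 5, Eta 9 (total 29).

Theta 9, Epsilon 6, Alpha 5, Eta 9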